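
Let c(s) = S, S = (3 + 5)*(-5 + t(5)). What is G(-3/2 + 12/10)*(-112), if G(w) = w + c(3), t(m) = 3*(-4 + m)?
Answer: 9128/5 ≈ 1825.6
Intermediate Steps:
t(m) = -12 + 3*m
S = -16 (S = (3 + 5)*(-5 + (-12 + 3*5)) = 8*(-5 + (-12 + 15)) = 8*(-5 + 3) = 8*(-2) = -16)
c(s) = -16
G(w) = -16 + w (G(w) = w - 16 = -16 + w)
G(-3/2 + 12/10)*(-112) = (-16 + (-3/2 + 12/10))*(-112) = (-16 + (-3*½ + 12*(⅒)))*(-112) = (-16 + (-3/2 + 6/5))*(-112) = (-16 - 3/10)*(-112) = -163/10*(-112) = 9128/5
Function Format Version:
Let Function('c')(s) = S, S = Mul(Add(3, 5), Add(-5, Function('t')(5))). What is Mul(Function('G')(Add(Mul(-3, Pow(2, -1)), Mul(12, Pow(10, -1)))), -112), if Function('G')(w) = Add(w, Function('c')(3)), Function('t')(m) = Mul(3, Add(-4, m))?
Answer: Rational(9128, 5) ≈ 1825.6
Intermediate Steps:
Function('t')(m) = Add(-12, Mul(3, m))
S = -16 (S = Mul(Add(3, 5), Add(-5, Add(-12, Mul(3, 5)))) = Mul(8, Add(-5, Add(-12, 15))) = Mul(8, Add(-5, 3)) = Mul(8, -2) = -16)
Function('c')(s) = -16
Function('G')(w) = Add(-16, w) (Function('G')(w) = Add(w, -16) = Add(-16, w))
Mul(Function('G')(Add(Mul(-3, Pow(2, -1)), Mul(12, Pow(10, -1)))), -112) = Mul(Add(-16, Add(Mul(-3, Pow(2, -1)), Mul(12, Pow(10, -1)))), -112) = Mul(Add(-16, Add(Mul(-3, Rational(1, 2)), Mul(12, Rational(1, 10)))), -112) = Mul(Add(-16, Add(Rational(-3, 2), Rational(6, 5))), -112) = Mul(Add(-16, Rational(-3, 10)), -112) = Mul(Rational(-163, 10), -112) = Rational(9128, 5)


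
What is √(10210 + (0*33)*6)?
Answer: √10210 ≈ 101.04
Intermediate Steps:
√(10210 + (0*33)*6) = √(10210 + 0*6) = √(10210 + 0) = √10210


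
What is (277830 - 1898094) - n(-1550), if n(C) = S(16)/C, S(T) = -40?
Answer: -251140924/155 ≈ -1.6203e+6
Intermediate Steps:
n(C) = -40/C
(277830 - 1898094) - n(-1550) = (277830 - 1898094) - (-40)/(-1550) = -1620264 - (-40)*(-1)/1550 = -1620264 - 1*4/155 = -1620264 - 4/155 = -251140924/155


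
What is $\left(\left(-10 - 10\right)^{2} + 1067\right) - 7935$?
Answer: $-6468$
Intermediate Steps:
$\left(\left(-10 - 10\right)^{2} + 1067\right) - 7935 = \left(\left(-20\right)^{2} + 1067\right) - 7935 = \left(400 + 1067\right) - 7935 = 1467 - 7935 = -6468$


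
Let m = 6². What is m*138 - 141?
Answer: 4827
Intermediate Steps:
m = 36
m*138 - 141 = 36*138 - 141 = 4968 - 141 = 4827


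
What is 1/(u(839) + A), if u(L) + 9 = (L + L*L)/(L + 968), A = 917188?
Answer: 1807/1658047213 ≈ 1.0898e-6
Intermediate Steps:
u(L) = -9 + (L + L²)/(968 + L) (u(L) = -9 + (L + L*L)/(L + 968) = -9 + (L + L²)/(968 + L))
1/(u(839) + A) = 1/((-8712 + 839² - 8*839)/(968 + 839) + 917188) = 1/((-8712 + 703921 - 6712)/1807 + 917188) = 1/((1/1807)*688497 + 917188) = 1/(688497/1807 + 917188) = 1/(1658047213/1807) = 1807/1658047213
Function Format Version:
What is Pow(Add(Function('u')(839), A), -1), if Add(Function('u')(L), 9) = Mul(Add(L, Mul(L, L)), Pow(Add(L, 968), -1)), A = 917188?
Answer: Rational(1807, 1658047213) ≈ 1.0898e-6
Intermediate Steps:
Function('u')(L) = Add(-9, Mul(Pow(Add(968, L), -1), Add(L, Pow(L, 2)))) (Function('u')(L) = Add(-9, Mul(Add(L, Mul(L, L)), Pow(Add(L, 968), -1))) = Add(-9, Mul(Add(L, Pow(L, 2)), Pow(Add(968, L), -1))) = Add(-9, Mul(Pow(Add(968, L), -1), Add(L, Pow(L, 2)))))
Pow(Add(Function('u')(839), A), -1) = Pow(Add(Mul(Pow(Add(968, 839), -1), Add(-8712, Pow(839, 2), Mul(-8, 839))), 917188), -1) = Pow(Add(Mul(Pow(1807, -1), Add(-8712, 703921, -6712)), 917188), -1) = Pow(Add(Mul(Rational(1, 1807), 688497), 917188), -1) = Pow(Add(Rational(688497, 1807), 917188), -1) = Pow(Rational(1658047213, 1807), -1) = Rational(1807, 1658047213)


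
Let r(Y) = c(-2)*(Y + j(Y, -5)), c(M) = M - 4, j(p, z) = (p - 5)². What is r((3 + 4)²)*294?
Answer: -3501540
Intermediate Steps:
j(p, z) = (-5 + p)²
c(M) = -4 + M
r(Y) = -6*Y - 6*(-5 + Y)² (r(Y) = (-4 - 2)*(Y + (-5 + Y)²) = -6*(Y + (-5 + Y)²) = -6*Y - 6*(-5 + Y)²)
r((3 + 4)²)*294 = (-6*(3 + 4)² - 6*(-5 + (3 + 4)²)²)*294 = (-6*7² - 6*(-5 + 7²)²)*294 = (-6*49 - 6*(-5 + 49)²)*294 = (-294 - 6*44²)*294 = (-294 - 6*1936)*294 = (-294 - 11616)*294 = -11910*294 = -3501540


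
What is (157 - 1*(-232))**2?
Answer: 151321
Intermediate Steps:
(157 - 1*(-232))**2 = (157 + 232)**2 = 389**2 = 151321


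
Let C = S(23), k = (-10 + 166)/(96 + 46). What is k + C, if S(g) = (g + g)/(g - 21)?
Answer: 1711/71 ≈ 24.099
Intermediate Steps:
S(g) = 2*g/(-21 + g) (S(g) = (2*g)/(-21 + g) = 2*g/(-21 + g))
k = 78/71 (k = 156/142 = 156*(1/142) = 78/71 ≈ 1.0986)
C = 23 (C = 2*23/(-21 + 23) = 2*23/2 = 2*23*(1/2) = 23)
k + C = 78/71 + 23 = 1711/71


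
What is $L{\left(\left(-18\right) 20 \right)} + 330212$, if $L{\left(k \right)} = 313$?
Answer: $330525$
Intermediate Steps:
$L{\left(\left(-18\right) 20 \right)} + 330212 = 313 + 330212 = 330525$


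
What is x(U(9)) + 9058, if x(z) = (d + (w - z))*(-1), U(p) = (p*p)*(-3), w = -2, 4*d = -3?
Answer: 35271/4 ≈ 8817.8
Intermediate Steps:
d = -3/4 (d = (1/4)*(-3) = -3/4 ≈ -0.75000)
U(p) = -3*p**2 (U(p) = p**2*(-3) = -3*p**2)
x(z) = 11/4 + z (x(z) = (-3/4 + (-2 - z))*(-1) = (-11/4 - z)*(-1) = 11/4 + z)
x(U(9)) + 9058 = (11/4 - 3*9**2) + 9058 = (11/4 - 3*81) + 9058 = (11/4 - 243) + 9058 = -961/4 + 9058 = 35271/4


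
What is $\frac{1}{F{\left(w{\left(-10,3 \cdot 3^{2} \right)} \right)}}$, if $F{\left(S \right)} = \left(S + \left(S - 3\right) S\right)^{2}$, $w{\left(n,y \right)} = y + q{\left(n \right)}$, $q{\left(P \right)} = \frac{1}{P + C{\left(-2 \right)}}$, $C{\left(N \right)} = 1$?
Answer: $\frac{6561}{2938507264} \approx 2.2328 \cdot 10^{-6}$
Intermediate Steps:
$q{\left(P \right)} = \frac{1}{1 + P}$ ($q{\left(P \right)} = \frac{1}{P + 1} = \frac{1}{1 + P}$)
$w{\left(n,y \right)} = y + \frac{1}{1 + n}$
$F{\left(S \right)} = \left(S + S \left(-3 + S\right)\right)^{2}$ ($F{\left(S \right)} = \left(S + \left(-3 + S\right) S\right)^{2} = \left(S + S \left(-3 + S\right)\right)^{2}$)
$\frac{1}{F{\left(w{\left(-10,3 \cdot 3^{2} \right)} \right)}} = \frac{1}{\left(\frac{1 + 3 \cdot 3^{2} \left(1 - 10\right)}{1 - 10}\right)^{2} \left(-2 + \frac{1 + 3 \cdot 3^{2} \left(1 - 10\right)}{1 - 10}\right)^{2}} = \frac{1}{\left(\frac{1 + 3 \cdot 9 \left(-9\right)}{-9}\right)^{2} \left(-2 + \frac{1 + 3 \cdot 9 \left(-9\right)}{-9}\right)^{2}} = \frac{1}{\left(- \frac{1 + 27 \left(-9\right)}{9}\right)^{2} \left(-2 - \frac{1 + 27 \left(-9\right)}{9}\right)^{2}} = \frac{1}{\left(- \frac{1 - 243}{9}\right)^{2} \left(-2 - \frac{1 - 243}{9}\right)^{2}} = \frac{1}{\left(\left(- \frac{1}{9}\right) \left(-242\right)\right)^{2} \left(-2 - - \frac{242}{9}\right)^{2}} = \frac{1}{\left(\frac{242}{9}\right)^{2} \left(-2 + \frac{242}{9}\right)^{2}} = \frac{1}{\frac{58564}{81} \left(\frac{224}{9}\right)^{2}} = \frac{1}{\frac{58564}{81} \cdot \frac{50176}{81}} = \frac{1}{\frac{2938507264}{6561}} = \frac{6561}{2938507264}$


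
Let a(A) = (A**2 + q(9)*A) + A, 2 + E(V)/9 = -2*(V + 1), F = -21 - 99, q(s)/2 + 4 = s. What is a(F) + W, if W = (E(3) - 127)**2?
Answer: 60169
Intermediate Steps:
q(s) = -8 + 2*s
F = -120
E(V) = -36 - 18*V (E(V) = -18 + 9*(-2*(V + 1)) = -18 + 9*(-2*(1 + V)) = -18 + 9*(-2 - 2*V) = -18 + (-18 - 18*V) = -36 - 18*V)
W = 47089 (W = ((-36 - 18*3) - 127)**2 = ((-36 - 54) - 127)**2 = (-90 - 127)**2 = (-217)**2 = 47089)
a(A) = A**2 + 11*A (a(A) = (A**2 + (-8 + 2*9)*A) + A = (A**2 + (-8 + 18)*A) + A = (A**2 + 10*A) + A = A**2 + 11*A)
a(F) + W = -120*(11 - 120) + 47089 = -120*(-109) + 47089 = 13080 + 47089 = 60169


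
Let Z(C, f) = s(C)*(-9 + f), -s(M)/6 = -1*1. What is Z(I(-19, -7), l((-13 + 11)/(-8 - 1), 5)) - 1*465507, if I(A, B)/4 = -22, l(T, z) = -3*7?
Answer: -465687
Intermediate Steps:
s(M) = 6 (s(M) = -(-6) = -6*(-1) = 6)
l(T, z) = -21
I(A, B) = -88 (I(A, B) = 4*(-22) = -88)
Z(C, f) = -54 + 6*f (Z(C, f) = 6*(-9 + f) = -54 + 6*f)
Z(I(-19, -7), l((-13 + 11)/(-8 - 1), 5)) - 1*465507 = (-54 + 6*(-21)) - 1*465507 = (-54 - 126) - 465507 = -180 - 465507 = -465687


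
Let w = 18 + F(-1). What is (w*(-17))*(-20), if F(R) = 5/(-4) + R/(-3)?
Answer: 17425/3 ≈ 5808.3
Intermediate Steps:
F(R) = -5/4 - R/3 (F(R) = 5*(-¼) + R*(-⅓) = -5/4 - R/3)
w = 205/12 (w = 18 + (-5/4 - ⅓*(-1)) = 18 + (-5/4 + ⅓) = 18 - 11/12 = 205/12 ≈ 17.083)
(w*(-17))*(-20) = ((205/12)*(-17))*(-20) = -3485/12*(-20) = 17425/3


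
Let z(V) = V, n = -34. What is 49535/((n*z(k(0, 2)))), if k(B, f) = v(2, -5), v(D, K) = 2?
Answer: -49535/68 ≈ -728.46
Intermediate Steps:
k(B, f) = 2
49535/((n*z(k(0, 2)))) = 49535/((-34*2)) = 49535/(-68) = 49535*(-1/68) = -49535/68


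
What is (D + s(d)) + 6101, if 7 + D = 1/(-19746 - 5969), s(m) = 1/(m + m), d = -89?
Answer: 27893857487/4577270 ≈ 6094.0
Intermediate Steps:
s(m) = 1/(2*m)
D = -180006/25715 (D = -7 + 1/(-19746 - 5969) = -7 + 1/(-25715) = -7 - 1/25715 = -180006/25715 ≈ -7.0000)
(D + s(d)) + 6101 = (-180006/25715 + (½)/(-89)) + 6101 = (-180006/25715 + (½)*(-1/89)) + 6101 = (-180006/25715 - 1/178) + 6101 = -32066783/4577270 + 6101 = 27893857487/4577270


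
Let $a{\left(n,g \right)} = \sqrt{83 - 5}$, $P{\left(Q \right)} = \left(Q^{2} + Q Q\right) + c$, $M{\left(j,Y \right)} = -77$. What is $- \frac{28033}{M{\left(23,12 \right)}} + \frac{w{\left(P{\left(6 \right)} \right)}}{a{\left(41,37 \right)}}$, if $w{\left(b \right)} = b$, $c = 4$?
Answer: $\frac{28033}{77} + \frac{38 \sqrt{78}}{39} \approx 372.67$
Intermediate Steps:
$P{\left(Q \right)} = 4 + 2 Q^{2}$ ($P{\left(Q \right)} = \left(Q^{2} + Q Q\right) + 4 = \left(Q^{2} + Q^{2}\right) + 4 = 2 Q^{2} + 4 = 4 + 2 Q^{2}$)
$a{\left(n,g \right)} = \sqrt{78}$
$- \frac{28033}{M{\left(23,12 \right)}} + \frac{w{\left(P{\left(6 \right)} \right)}}{a{\left(41,37 \right)}} = - \frac{28033}{-77} + \frac{4 + 2 \cdot 6^{2}}{\sqrt{78}} = \left(-28033\right) \left(- \frac{1}{77}\right) + \left(4 + 2 \cdot 36\right) \frac{\sqrt{78}}{78} = \frac{28033}{77} + \left(4 + 72\right) \frac{\sqrt{78}}{78} = \frac{28033}{77} + 76 \frac{\sqrt{78}}{78} = \frac{28033}{77} + \frac{38 \sqrt{78}}{39}$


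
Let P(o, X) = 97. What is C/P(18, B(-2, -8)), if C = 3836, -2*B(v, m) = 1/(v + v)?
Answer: 3836/97 ≈ 39.546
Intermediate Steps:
B(v, m) = -1/(4*v) (B(v, m) = -1/(2*(v + v)) = -1/(2*v)/2 = -1/(4*v))
C/P(18, B(-2, -8)) = 3836/97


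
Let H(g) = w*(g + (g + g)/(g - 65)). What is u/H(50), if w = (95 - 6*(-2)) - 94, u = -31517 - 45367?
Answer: -115326/845 ≈ -136.48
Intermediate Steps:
u = -76884
w = 13 (w = (95 + 12) - 94 = 107 - 94 = 13)
H(g) = 13*g + 26*g/(-65 + g) (H(g) = 13*(g + (g + g)/(g - 65)) = 13*(g + (2*g)/(-65 + g)) = 13*(g + 2*g/(-65 + g)) = 13*g + 26*g/(-65 + g))
u/H(50) = -76884*(-65 + 50)/(650*(-63 + 50)) = -76884/(13*50*(-13)/(-15)) = -76884/(13*50*(-1/15)*(-13)) = -76884/1690/3 = -76884*3/1690 = -115326/845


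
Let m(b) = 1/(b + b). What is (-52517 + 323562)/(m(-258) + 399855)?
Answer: 139859220/206325179 ≈ 0.67786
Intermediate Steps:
m(b) = 1/(2*b)
(-52517 + 323562)/(m(-258) + 399855) = (-52517 + 323562)/((½)/(-258) + 399855) = 271045/((½)*(-1/258) + 399855) = 271045/(-1/516 + 399855) = 271045/(206325179/516) = 271045*(516/206325179) = 139859220/206325179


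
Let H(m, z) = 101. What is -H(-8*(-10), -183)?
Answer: -101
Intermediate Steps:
-H(-8*(-10), -183) = -1*101 = -101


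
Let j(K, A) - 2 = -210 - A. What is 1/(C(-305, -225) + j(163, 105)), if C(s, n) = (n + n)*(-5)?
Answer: 1/1937 ≈ 0.00051626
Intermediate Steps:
j(K, A) = -208 - A (j(K, A) = 2 + (-210 - A) = -208 - A)
C(s, n) = -10*n (C(s, n) = (2*n)*(-5) = -10*n)
1/(C(-305, -225) + j(163, 105)) = 1/(-10*(-225) + (-208 - 1*105)) = 1/(2250 + (-208 - 105)) = 1/(2250 - 313) = 1/1937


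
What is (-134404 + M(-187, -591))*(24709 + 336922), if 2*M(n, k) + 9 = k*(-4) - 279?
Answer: -48229279946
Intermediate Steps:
M(n, k) = -144 - 2*k (M(n, k) = -9/2 + (k*(-4) - 279)/2 = -9/2 + (-4*k - 279)/2 = -9/2 + (-279 - 4*k)/2 = -9/2 + (-279/2 - 2*k) = -144 - 2*k)
(-134404 + M(-187, -591))*(24709 + 336922) = (-134404 + (-144 - 2*(-591)))*(24709 + 336922) = (-134404 + (-144 + 1182))*361631 = (-134404 + 1038)*361631 = -133366*361631 = -48229279946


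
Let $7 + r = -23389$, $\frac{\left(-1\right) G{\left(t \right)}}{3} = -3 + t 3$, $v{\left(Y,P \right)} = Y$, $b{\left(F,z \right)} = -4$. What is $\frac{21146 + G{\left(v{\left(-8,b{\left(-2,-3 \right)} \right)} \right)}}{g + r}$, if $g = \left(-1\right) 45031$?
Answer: $- \frac{21227}{68427} \approx -0.31021$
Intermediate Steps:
$g = -45031$
$G{\left(t \right)} = 9 - 9 t$ ($G{\left(t \right)} = - 3 \left(-3 + t 3\right) = - 3 \left(-3 + 3 t\right) = 9 - 9 t$)
$r = -23396$ ($r = -7 - 23389 = -23396$)
$\frac{21146 + G{\left(v{\left(-8,b{\left(-2,-3 \right)} \right)} \right)}}{g + r} = \frac{21146 + \left(9 - -72\right)}{-45031 - 23396} = \frac{21146 + \left(9 + 72\right)}{-68427} = \left(21146 + 81\right) \left(- \frac{1}{68427}\right) = 21227 \left(- \frac{1}{68427}\right) = - \frac{21227}{68427}$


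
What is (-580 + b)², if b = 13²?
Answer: 168921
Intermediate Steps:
b = 169
(-580 + b)² = (-580 + 169)² = (-411)² = 168921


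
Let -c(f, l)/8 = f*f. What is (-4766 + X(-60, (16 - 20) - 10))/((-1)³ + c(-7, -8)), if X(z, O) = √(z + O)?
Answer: 4766/393 - I*√74/393 ≈ 12.127 - 0.021889*I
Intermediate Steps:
c(f, l) = -8*f² (c(f, l) = -8*f*f = -8*f²)
X(z, O) = √(O + z)
(-4766 + X(-60, (16 - 20) - 10))/((-1)³ + c(-7, -8)) = (-4766 + √(((16 - 20) - 10) - 60))/((-1)³ - 8*(-7)²) = (-4766 + √((-4 - 10) - 60))/(-1 - 8*49) = (-4766 + √(-14 - 60))/(-1 - 392) = (-4766 + √(-74))/(-393) = (-4766 + I*√74)*(-1/393) = 4766/393 - I*√74/393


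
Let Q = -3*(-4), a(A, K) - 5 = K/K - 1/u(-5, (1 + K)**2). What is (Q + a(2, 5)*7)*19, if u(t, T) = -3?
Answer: 3211/3 ≈ 1070.3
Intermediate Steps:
a(A, K) = 19/3 (a(A, K) = 5 + (K/K - 1/(-3)) = 5 + (1 - 1*(-1/3)) = 5 + (1 + 1/3) = 5 + 4/3 = 19/3)
Q = 12
(Q + a(2, 5)*7)*19 = (12 + (19/3)*7)*19 = (12 + 133/3)*19 = (169/3)*19 = 3211/3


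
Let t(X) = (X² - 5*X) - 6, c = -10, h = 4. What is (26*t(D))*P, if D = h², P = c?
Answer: -44200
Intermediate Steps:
P = -10
D = 16 (D = 4² = 16)
t(X) = -6 + X² - 5*X
(26*t(D))*P = (26*(-6 + 16² - 5*16))*(-10) = (26*(-6 + 256 - 80))*(-10) = (26*170)*(-10) = 4420*(-10) = -44200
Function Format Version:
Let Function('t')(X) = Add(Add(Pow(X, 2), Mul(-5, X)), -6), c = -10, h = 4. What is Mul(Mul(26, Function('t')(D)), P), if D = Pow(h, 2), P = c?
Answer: -44200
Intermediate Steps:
P = -10
D = 16 (D = Pow(4, 2) = 16)
Function('t')(X) = Add(-6, Pow(X, 2), Mul(-5, X))
Mul(Mul(26, Function('t')(D)), P) = Mul(Mul(26, Add(-6, Pow(16, 2), Mul(-5, 16))), -10) = Mul(Mul(26, Add(-6, 256, -80)), -10) = Mul(Mul(26, 170), -10) = Mul(4420, -10) = -44200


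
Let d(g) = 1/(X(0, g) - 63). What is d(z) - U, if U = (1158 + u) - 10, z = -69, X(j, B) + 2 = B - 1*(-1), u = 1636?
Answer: -370273/133 ≈ -2784.0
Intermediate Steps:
X(j, B) = -1 + B (X(j, B) = -2 + (B - 1*(-1)) = -2 + (B + 1) = -2 + (1 + B) = -1 + B)
U = 2784 (U = (1158 + 1636) - 10 = 2794 - 10 = 2784)
d(g) = 1/(-64 + g) (d(g) = 1/((-1 + g) - 63) = 1/(-64 + g))
d(z) - U = 1/(-64 - 69) - 1*2784 = 1/(-133) - 2784 = -1/133 - 2784 = -370273/133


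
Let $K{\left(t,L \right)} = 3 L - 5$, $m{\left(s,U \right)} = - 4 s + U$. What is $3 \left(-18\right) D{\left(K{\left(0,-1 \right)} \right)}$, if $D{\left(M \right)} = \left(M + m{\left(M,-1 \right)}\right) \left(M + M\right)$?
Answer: $19872$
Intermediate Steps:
$m{\left(s,U \right)} = U - 4 s$
$K{\left(t,L \right)} = -5 + 3 L$
$D{\left(M \right)} = 2 M \left(-1 - 3 M\right)$ ($D{\left(M \right)} = \left(M - \left(1 + 4 M\right)\right) \left(M + M\right) = \left(-1 - 3 M\right) 2 M = 2 M \left(-1 - 3 M\right)$)
$3 \left(-18\right) D{\left(K{\left(0,-1 \right)} \right)} = 3 \left(-18\right) \left(- 2 \left(-5 + 3 \left(-1\right)\right) \left(1 + 3 \left(-5 + 3 \left(-1\right)\right)\right)\right) = - 54 \left(- 2 \left(-5 - 3\right) \left(1 + 3 \left(-5 - 3\right)\right)\right) = - 54 \left(\left(-2\right) \left(-8\right) \left(1 + 3 \left(-8\right)\right)\right) = - 54 \left(\left(-2\right) \left(-8\right) \left(1 - 24\right)\right) = - 54 \left(\left(-2\right) \left(-8\right) \left(-23\right)\right) = \left(-54\right) \left(-368\right) = 19872$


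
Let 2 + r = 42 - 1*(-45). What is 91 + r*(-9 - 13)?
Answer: -1779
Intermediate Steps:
r = 85 (r = -2 + (42 - 1*(-45)) = -2 + (42 + 45) = -2 + 87 = 85)
91 + r*(-9 - 13) = 91 + 85*(-9 - 13) = 91 + 85*(-22) = 91 - 1870 = -1779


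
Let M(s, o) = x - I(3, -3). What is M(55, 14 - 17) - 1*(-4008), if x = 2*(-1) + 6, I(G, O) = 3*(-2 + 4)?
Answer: 4006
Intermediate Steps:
I(G, O) = 6 (I(G, O) = 3*2 = 6)
x = 4 (x = -2 + 6 = 4)
M(s, o) = -2 (M(s, o) = 4 - 1*6 = 4 - 6 = -2)
M(55, 14 - 17) - 1*(-4008) = -2 - 1*(-4008) = -2 + 4008 = 4006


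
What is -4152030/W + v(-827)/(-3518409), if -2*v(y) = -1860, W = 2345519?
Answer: -4870240350980/2750831719757 ≈ -1.7705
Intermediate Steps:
v(y) = 930 (v(y) = -½*(-1860) = 930)
-4152030/W + v(-827)/(-3518409) = -4152030/2345519 + 930/(-3518409) = -4152030*1/2345519 + 930*(-1/3518409) = -4152030/2345519 - 310/1172803 = -4870240350980/2750831719757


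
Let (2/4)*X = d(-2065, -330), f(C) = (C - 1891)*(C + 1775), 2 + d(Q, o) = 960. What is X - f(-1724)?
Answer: 186281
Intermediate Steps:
d(Q, o) = 958 (d(Q, o) = -2 + 960 = 958)
f(C) = (-1891 + C)*(1775 + C)
X = 1916 (X = 2*958 = 1916)
X - f(-1724) = 1916 - (-3356525 + (-1724)² - 116*(-1724)) = 1916 - (-3356525 + 2972176 + 199984) = 1916 - 1*(-184365) = 1916 + 184365 = 186281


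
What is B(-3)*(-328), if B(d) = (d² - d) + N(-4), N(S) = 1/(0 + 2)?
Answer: -4100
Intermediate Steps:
N(S) = ½ (N(S) = 1/2 = ½)
B(d) = ½ + d² - d (B(d) = (d² - d) + ½ = ½ + d² - d)
B(-3)*(-328) = (½ + (-3)² - 1*(-3))*(-328) = (½ + 9 + 3)*(-328) = (25/2)*(-328) = -4100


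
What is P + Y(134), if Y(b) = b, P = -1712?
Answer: -1578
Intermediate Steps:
P + Y(134) = -1712 + 134 = -1578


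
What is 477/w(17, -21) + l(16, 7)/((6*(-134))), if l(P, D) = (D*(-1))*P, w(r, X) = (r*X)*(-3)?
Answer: 13985/23919 ≈ 0.58468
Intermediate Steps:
w(r, X) = -3*X*r (w(r, X) = (X*r)*(-3) = -3*X*r)
l(P, D) = -D*P (l(P, D) = (-D)*P = -D*P)
477/w(17, -21) + l(16, 7)/((6*(-134))) = 477/((-3*(-21)*17)) + (-1*7*16)/((6*(-134))) = 477/1071 - 112/(-804) = 477*(1/1071) - 112*(-1/804) = 53/119 + 28/201 = 13985/23919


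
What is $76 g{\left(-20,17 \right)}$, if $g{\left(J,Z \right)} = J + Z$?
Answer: $-228$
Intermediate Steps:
$76 g{\left(-20,17 \right)} = 76 \left(-20 + 17\right) = 76 \left(-3\right) = -228$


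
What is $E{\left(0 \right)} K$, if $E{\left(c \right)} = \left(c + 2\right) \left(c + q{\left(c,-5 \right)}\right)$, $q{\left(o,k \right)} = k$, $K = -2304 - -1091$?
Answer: $12130$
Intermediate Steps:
$K = -1213$ ($K = -2304 + 1091 = -1213$)
$E{\left(c \right)} = \left(-5 + c\right) \left(2 + c\right)$ ($E{\left(c \right)} = \left(c + 2\right) \left(c - 5\right) = \left(2 + c\right) \left(-5 + c\right) = \left(-5 + c\right) \left(2 + c\right)$)
$E{\left(0 \right)} K = \left(-10 + 0^{2} - 0\right) \left(-1213\right) = \left(-10 + 0 + 0\right) \left(-1213\right) = \left(-10\right) \left(-1213\right) = 12130$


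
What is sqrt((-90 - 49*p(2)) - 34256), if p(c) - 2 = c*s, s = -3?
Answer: 5*I*sqrt(1366) ≈ 184.8*I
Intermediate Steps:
p(c) = 2 - 3*c (p(c) = 2 + c*(-3) = 2 - 3*c)
sqrt((-90 - 49*p(2)) - 34256) = sqrt((-90 - 49*(2 - 3*2)) - 34256) = sqrt((-90 - 49*(2 - 6)) - 34256) = sqrt((-90 - 49*(-4)) - 34256) = sqrt((-90 + 196) - 34256) = sqrt(106 - 34256) = sqrt(-34150) = 5*I*sqrt(1366)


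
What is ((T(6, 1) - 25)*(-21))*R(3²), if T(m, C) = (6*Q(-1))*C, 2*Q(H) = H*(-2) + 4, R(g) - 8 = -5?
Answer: 441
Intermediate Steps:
R(g) = 3 (R(g) = 8 - 5 = 3)
Q(H) = 2 - H (Q(H) = (H*(-2) + 4)/2 = (-2*H + 4)/2 = (4 - 2*H)/2 = 2 - H)
T(m, C) = 18*C (T(m, C) = (6*(2 - 1*(-1)))*C = (6*(2 + 1))*C = (6*3)*C = 18*C)
((T(6, 1) - 25)*(-21))*R(3²) = ((18*1 - 25)*(-21))*3 = ((18 - 25)*(-21))*3 = -7*(-21)*3 = 147*3 = 441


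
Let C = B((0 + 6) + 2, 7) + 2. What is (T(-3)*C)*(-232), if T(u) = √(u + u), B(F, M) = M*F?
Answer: -13456*I*√6 ≈ -32960.0*I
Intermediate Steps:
B(F, M) = F*M
T(u) = √2*√u (T(u) = √(2*u) = √2*√u)
C = 58 (C = ((0 + 6) + 2)*7 + 2 = (6 + 2)*7 + 2 = 8*7 + 2 = 56 + 2 = 58)
(T(-3)*C)*(-232) = ((√2*√(-3))*58)*(-232) = ((√2*(I*√3))*58)*(-232) = ((I*√6)*58)*(-232) = (58*I*√6)*(-232) = -13456*I*√6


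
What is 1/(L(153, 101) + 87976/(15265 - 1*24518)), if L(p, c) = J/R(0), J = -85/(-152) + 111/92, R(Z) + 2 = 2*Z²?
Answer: -3405104/35381419 ≈ -0.096240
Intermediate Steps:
R(Z) = -2 + 2*Z²
J = 6173/3496 (J = -85*(-1/152) + 111*(1/92) = 85/152 + 111/92 = 6173/3496 ≈ 1.7657)
L(p, c) = -6173/6992 (L(p, c) = 6173/(3496*(-2 + 2*0²)) = 6173/(3496*(-2 + 2*0)) = 6173/(3496*(-2 + 0)) = (6173/3496)/(-2) = (6173/3496)*(-½) = -6173/6992)
1/(L(153, 101) + 87976/(15265 - 1*24518)) = 1/(-6173/6992 + 87976/(15265 - 1*24518)) = 1/(-6173/6992 + 87976/(15265 - 24518)) = 1/(-6173/6992 + 87976/(-9253)) = 1/(-6173/6992 + 87976*(-1/9253)) = 1/(-6173/6992 - 87976/9253) = 1/(-35381419/3405104) = -3405104/35381419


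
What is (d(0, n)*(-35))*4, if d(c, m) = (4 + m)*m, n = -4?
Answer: 0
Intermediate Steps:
d(c, m) = m*(4 + m)
(d(0, n)*(-35))*4 = (-4*(4 - 4)*(-35))*4 = (-4*0*(-35))*4 = (0*(-35))*4 = 0*4 = 0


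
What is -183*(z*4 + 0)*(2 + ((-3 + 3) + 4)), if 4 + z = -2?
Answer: 26352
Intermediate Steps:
z = -6 (z = -4 - 2 = -6)
-183*(z*4 + 0)*(2 + ((-3 + 3) + 4)) = -183*(-6*4 + 0)*(2 + ((-3 + 3) + 4)) = -183*(-24 + 0)*(2 + (0 + 4)) = -(-4392)*(2 + 4) = -(-4392)*6 = -183*(-144) = 26352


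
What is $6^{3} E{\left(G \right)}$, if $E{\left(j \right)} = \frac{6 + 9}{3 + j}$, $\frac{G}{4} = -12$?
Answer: $-72$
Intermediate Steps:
$G = -48$ ($G = 4 \left(-12\right) = -48$)
$E{\left(j \right)} = \frac{15}{3 + j}$
$6^{3} E{\left(G \right)} = 6^{3} \frac{15}{3 - 48} = 216 \frac{15}{-45} = 216 \cdot 15 \left(- \frac{1}{45}\right) = 216 \left(- \frac{1}{3}\right) = -72$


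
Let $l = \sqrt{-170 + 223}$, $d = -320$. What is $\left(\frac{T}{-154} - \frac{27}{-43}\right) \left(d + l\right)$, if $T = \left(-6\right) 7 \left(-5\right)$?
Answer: $\frac{111360}{473} - \frac{348 \sqrt{53}}{473} \approx 230.08$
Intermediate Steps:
$T = 210$ ($T = \left(-42\right) \left(-5\right) = 210$)
$l = \sqrt{53} \approx 7.2801$
$\left(\frac{T}{-154} - \frac{27}{-43}\right) \left(d + l\right) = \left(\frac{210}{-154} - \frac{27}{-43}\right) \left(-320 + \sqrt{53}\right) = \left(210 \left(- \frac{1}{154}\right) - - \frac{27}{43}\right) \left(-320 + \sqrt{53}\right) = \left(- \frac{15}{11} + \frac{27}{43}\right) \left(-320 + \sqrt{53}\right) = - \frac{348 \left(-320 + \sqrt{53}\right)}{473} = \frac{111360}{473} - \frac{348 \sqrt{53}}{473}$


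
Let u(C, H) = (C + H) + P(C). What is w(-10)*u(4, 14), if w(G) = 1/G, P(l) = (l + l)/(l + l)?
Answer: -19/10 ≈ -1.9000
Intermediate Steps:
P(l) = 1 (P(l) = (2*l)/((2*l)) = (2*l)*(1/(2*l)) = 1)
u(C, H) = 1 + C + H (u(C, H) = (C + H) + 1 = 1 + C + H)
w(-10)*u(4, 14) = (1 + 4 + 14)/(-10) = -⅒*19 = -19/10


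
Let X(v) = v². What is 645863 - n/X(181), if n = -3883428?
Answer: 21163001171/32761 ≈ 6.4598e+5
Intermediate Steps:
645863 - n/X(181) = 645863 - (-3883428)/(181²) = 645863 - (-3883428)/32761 = 645863 - 1*(-3883428/32761) = 645863 + 3883428/32761 = 21163001171/32761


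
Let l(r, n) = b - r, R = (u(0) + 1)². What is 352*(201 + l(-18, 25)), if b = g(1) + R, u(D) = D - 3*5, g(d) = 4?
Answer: 147488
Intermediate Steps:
u(D) = -15 + D (u(D) = D - 15 = -15 + D)
R = 196 (R = ((-15 + 0) + 1)² = (-15 + 1)² = (-14)² = 196)
b = 200 (b = 4 + 196 = 200)
l(r, n) = 200 - r
352*(201 + l(-18, 25)) = 352*(201 + (200 - 1*(-18))) = 352*(201 + (200 + 18)) = 352*(201 + 218) = 352*419 = 147488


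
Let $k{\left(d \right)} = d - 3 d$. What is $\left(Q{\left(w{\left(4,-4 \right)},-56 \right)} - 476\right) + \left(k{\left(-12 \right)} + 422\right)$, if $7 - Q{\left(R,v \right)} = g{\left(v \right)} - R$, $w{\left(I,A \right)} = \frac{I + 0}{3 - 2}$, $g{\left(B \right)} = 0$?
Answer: $-19$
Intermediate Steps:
$k{\left(d \right)} = - 2 d$
$w{\left(I,A \right)} = I$ ($w{\left(I,A \right)} = \frac{I}{1} = I 1 = I$)
$Q{\left(R,v \right)} = 7 + R$ ($Q{\left(R,v \right)} = 7 - \left(0 - R\right) = 7 - - R = 7 + R$)
$\left(Q{\left(w{\left(4,-4 \right)},-56 \right)} - 476\right) + \left(k{\left(-12 \right)} + 422\right) = \left(\left(7 + 4\right) - 476\right) + \left(\left(-2\right) \left(-12\right) + 422\right) = \left(11 - 476\right) + \left(24 + 422\right) = -465 + 446 = -19$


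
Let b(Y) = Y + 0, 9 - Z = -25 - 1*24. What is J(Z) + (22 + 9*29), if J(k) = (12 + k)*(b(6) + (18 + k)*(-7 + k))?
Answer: 272023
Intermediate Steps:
Z = 58 (Z = 9 - (-25 - 1*24) = 9 - (-25 - 24) = 9 - 1*(-49) = 9 + 49 = 58)
b(Y) = Y
J(k) = (6 + (-7 + k)*(18 + k))*(12 + k) (J(k) = (12 + k)*(6 + (18 + k)*(-7 + k)) = (12 + k)*(6 + (-7 + k)*(18 + k)) = (6 + (-7 + k)*(18 + k))*(12 + k))
J(Z) + (22 + 9*29) = (-1440 + 58³ + 12*58 + 23*58²) + (22 + 9*29) = (-1440 + 195112 + 696 + 23*3364) + (22 + 261) = (-1440 + 195112 + 696 + 77372) + 283 = 271740 + 283 = 272023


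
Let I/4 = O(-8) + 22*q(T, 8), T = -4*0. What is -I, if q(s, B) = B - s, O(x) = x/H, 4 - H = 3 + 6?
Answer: -3552/5 ≈ -710.40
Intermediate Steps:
H = -5 (H = 4 - (3 + 6) = 4 - 1*9 = 4 - 9 = -5)
T = 0
O(x) = -x/5 (O(x) = x/(-5) = x*(-⅕) = -x/5)
I = 3552/5 (I = 4*(-⅕*(-8) + 22*(8 - 1*0)) = 4*(8/5 + 22*(8 + 0)) = 4*(8/5 + 22*8) = 4*(8/5 + 176) = 4*(888/5) = 3552/5 ≈ 710.40)
-I = -1*3552/5 = -3552/5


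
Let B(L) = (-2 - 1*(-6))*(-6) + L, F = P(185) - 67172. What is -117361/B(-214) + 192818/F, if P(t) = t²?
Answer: 3820802183/7841386 ≈ 487.26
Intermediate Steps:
F = -32947 (F = 185² - 67172 = 34225 - 67172 = -32947)
B(L) = -24 + L (B(L) = (-2 + 6)*(-6) + L = 4*(-6) + L = -24 + L)
-117361/B(-214) + 192818/F = -117361/(-24 - 214) + 192818/(-32947) = -117361/(-238) + 192818*(-1/32947) = -117361*(-1/238) - 192818/32947 = 117361/238 - 192818/32947 = 3820802183/7841386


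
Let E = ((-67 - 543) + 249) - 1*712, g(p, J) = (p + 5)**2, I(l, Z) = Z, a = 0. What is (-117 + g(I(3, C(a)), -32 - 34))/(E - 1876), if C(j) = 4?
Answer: 12/983 ≈ 0.012208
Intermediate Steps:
g(p, J) = (5 + p)**2
E = -1073 (E = (-610 + 249) - 712 = -361 - 712 = -1073)
(-117 + g(I(3, C(a)), -32 - 34))/(E - 1876) = (-117 + (5 + 4)**2)/(-1073 - 1876) = (-117 + 9**2)/(-2949) = (-117 + 81)*(-1/2949) = -36*(-1/2949) = 12/983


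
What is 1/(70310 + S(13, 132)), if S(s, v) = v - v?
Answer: 1/70310 ≈ 1.4223e-5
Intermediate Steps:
S(s, v) = 0
1/(70310 + S(13, 132)) = 1/(70310 + 0) = 1/70310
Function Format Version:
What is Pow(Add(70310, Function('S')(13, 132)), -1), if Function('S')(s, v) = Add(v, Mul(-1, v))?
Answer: Rational(1, 70310) ≈ 1.4223e-5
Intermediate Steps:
Function('S')(s, v) = 0
Pow(Add(70310, Function('S')(13, 132)), -1) = Pow(Add(70310, 0), -1) = Pow(70310, -1) = Rational(1, 70310)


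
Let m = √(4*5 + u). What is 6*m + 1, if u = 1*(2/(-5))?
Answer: 1 + 42*√10/5 ≈ 27.563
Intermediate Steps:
u = -⅖ (u = 1*(2*(-⅕)) = 1*(-⅖) = -⅖ ≈ -0.40000)
m = 7*√10/5 (m = √(4*5 - ⅖) = √(20 - ⅖) = √(98/5) = 7*√10/5 ≈ 4.4272)
6*m + 1 = 6*(7*√10/5) + 1 = 42*√10/5 + 1 = 1 + 42*√10/5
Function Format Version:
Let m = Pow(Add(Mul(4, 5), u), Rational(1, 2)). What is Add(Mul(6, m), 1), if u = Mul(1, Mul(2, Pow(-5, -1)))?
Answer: Add(1, Mul(Rational(42, 5), Pow(10, Rational(1, 2)))) ≈ 27.563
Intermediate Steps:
u = Rational(-2, 5) (u = Mul(1, Mul(2, Rational(-1, 5))) = Mul(1, Rational(-2, 5)) = Rational(-2, 5) ≈ -0.40000)
m = Mul(Rational(7, 5), Pow(10, Rational(1, 2))) (m = Pow(Add(Mul(4, 5), Rational(-2, 5)), Rational(1, 2)) = Pow(Add(20, Rational(-2, 5)), Rational(1, 2)) = Pow(Rational(98, 5), Rational(1, 2)) = Mul(Rational(7, 5), Pow(10, Rational(1, 2))) ≈ 4.4272)
Add(Mul(6, m), 1) = Add(Mul(6, Mul(Rational(7, 5), Pow(10, Rational(1, 2)))), 1) = Add(Mul(Rational(42, 5), Pow(10, Rational(1, 2))), 1) = Add(1, Mul(Rational(42, 5), Pow(10, Rational(1, 2))))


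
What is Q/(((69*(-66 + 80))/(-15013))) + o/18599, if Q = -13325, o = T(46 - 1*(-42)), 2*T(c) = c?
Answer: 531528139897/2566662 ≈ 2.0709e+5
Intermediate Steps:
T(c) = c/2
o = 44 (o = (46 - 1*(-42))/2 = (46 + 42)/2 = (½)*88 = 44)
Q/(((69*(-66 + 80))/(-15013))) + o/18599 = -13325*(-15013/(69*(-66 + 80))) + 44/18599 = -13325/((69*14)*(-1/15013)) + 44*(1/18599) = -13325/(966*(-1/15013)) + 44/18599 = -13325/(-966/15013) + 44/18599 = -13325*(-15013/966) + 44/18599 = 200048225/966 + 44/18599 = 531528139897/2566662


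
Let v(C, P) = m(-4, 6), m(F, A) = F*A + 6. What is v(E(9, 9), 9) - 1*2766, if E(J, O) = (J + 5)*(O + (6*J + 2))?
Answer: -2784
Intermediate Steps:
m(F, A) = 6 + A*F (m(F, A) = A*F + 6 = 6 + A*F)
E(J, O) = (5 + J)*(2 + O + 6*J) (E(J, O) = (5 + J)*(O + (2 + 6*J)) = (5 + J)*(2 + O + 6*J))
v(C, P) = -18 (v(C, P) = 6 + 6*(-4) = 6 - 24 = -18)
v(E(9, 9), 9) - 1*2766 = -18 - 1*2766 = -18 - 2766 = -2784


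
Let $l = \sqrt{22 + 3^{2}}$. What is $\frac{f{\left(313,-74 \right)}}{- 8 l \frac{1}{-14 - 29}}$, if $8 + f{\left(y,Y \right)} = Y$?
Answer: $- \frac{1763 \sqrt{31}}{124} \approx -79.161$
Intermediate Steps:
$f{\left(y,Y \right)} = -8 + Y$
$l = \sqrt{31}$ ($l = \sqrt{22 + 9} = \sqrt{31} \approx 5.5678$)
$\frac{f{\left(313,-74 \right)}}{- 8 l \frac{1}{-14 - 29}} = \frac{-8 - 74}{- 8 \sqrt{31} \frac{1}{-14 - 29}} = - \frac{82}{- 8 \sqrt{31} \frac{1}{-43}} = - \frac{82}{- 8 \sqrt{31} \left(- \frac{1}{43}\right)} = - \frac{82}{\frac{8}{43} \sqrt{31}} = - 82 \frac{43 \sqrt{31}}{248} = - \frac{1763 \sqrt{31}}{124}$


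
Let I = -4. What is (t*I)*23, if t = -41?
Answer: 3772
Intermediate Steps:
(t*I)*23 = -41*(-4)*23 = 164*23 = 3772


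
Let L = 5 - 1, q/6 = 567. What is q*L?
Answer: 13608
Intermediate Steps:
q = 3402 (q = 6*567 = 3402)
L = 4
q*L = 3402*4 = 13608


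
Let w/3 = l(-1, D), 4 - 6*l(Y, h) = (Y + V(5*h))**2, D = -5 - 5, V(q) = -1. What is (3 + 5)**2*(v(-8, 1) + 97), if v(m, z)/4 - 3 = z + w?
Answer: 7232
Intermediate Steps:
D = -10
l(Y, h) = 2/3 - (-1 + Y)**2/6 (l(Y, h) = 2/3 - (Y - 1)**2/6 = 2/3 - (-1 + Y)**2/6)
w = 0 (w = 3*(2/3 - (-1 - 1)**2/6) = 3*(2/3 - 1/6*(-2)**2) = 3*(2/3 - 1/6*4) = 3*(2/3 - 2/3) = 3*0 = 0)
v(m, z) = 12 + 4*z (v(m, z) = 12 + 4*(z + 0) = 12 + 4*z)
(3 + 5)**2*(v(-8, 1) + 97) = (3 + 5)**2*((12 + 4*1) + 97) = 8**2*((12 + 4) + 97) = 64*(16 + 97) = 64*113 = 7232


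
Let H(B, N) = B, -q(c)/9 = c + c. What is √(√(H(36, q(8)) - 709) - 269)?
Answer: √(-269 + I*√673) ≈ 0.78995 + 16.42*I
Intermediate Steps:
q(c) = -18*c (q(c) = -9*(c + c) = -18*c)
√(√(H(36, q(8)) - 709) - 269) = √(√(36 - 709) - 269) = √(√(-673) - 269) = √(I*√673 - 269) = √(-269 + I*√673)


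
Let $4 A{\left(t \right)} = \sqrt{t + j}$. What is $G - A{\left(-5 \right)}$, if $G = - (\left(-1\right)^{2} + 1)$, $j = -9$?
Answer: $-2 - \frac{i \sqrt{14}}{4} \approx -2.0 - 0.93541 i$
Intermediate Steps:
$A{\left(t \right)} = \frac{\sqrt{-9 + t}}{4}$ ($A{\left(t \right)} = \frac{\sqrt{t - 9}}{4} = \frac{\sqrt{-9 + t}}{4}$)
$G = -2$ ($G = - (1 + 1) = \left(-1\right) 2 = -2$)
$G - A{\left(-5 \right)} = -2 - \frac{\sqrt{-9 - 5}}{4} = -2 - \frac{\sqrt{-14}}{4} = -2 - \frac{i \sqrt{14}}{4}$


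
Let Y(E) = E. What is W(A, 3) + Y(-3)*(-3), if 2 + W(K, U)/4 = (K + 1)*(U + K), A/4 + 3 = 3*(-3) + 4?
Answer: 3597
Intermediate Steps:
A = -32 (A = -12 + 4*(3*(-3) + 4) = -12 + 4*(-9 + 4) = -12 + 4*(-5) = -12 - 20 = -32)
W(K, U) = -8 + 4*(1 + K)*(K + U) (W(K, U) = -8 + 4*((K + 1)*(U + K)) = -8 + 4*((1 + K)*(K + U)) = -8 + 4*(1 + K)*(K + U))
W(A, 3) + Y(-3)*(-3) = (-8 + 4*(-32) + 4*3 + 4*(-32)**2 + 4*(-32)*3) - 3*(-3) = (-8 - 128 + 12 + 4*1024 - 384) + 9 = (-8 - 128 + 12 + 4096 - 384) + 9 = 3588 + 9 = 3597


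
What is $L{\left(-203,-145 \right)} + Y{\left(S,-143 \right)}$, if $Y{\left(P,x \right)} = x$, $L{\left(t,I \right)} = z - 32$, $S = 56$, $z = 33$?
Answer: $-142$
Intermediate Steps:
$L{\left(t,I \right)} = 1$ ($L{\left(t,I \right)} = 33 - 32 = 1$)
$L{\left(-203,-145 \right)} + Y{\left(S,-143 \right)} = 1 - 143 = -142$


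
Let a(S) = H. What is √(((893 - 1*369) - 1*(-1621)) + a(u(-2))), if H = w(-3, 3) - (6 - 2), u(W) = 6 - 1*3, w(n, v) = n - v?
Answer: √2135 ≈ 46.206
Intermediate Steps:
u(W) = 3 (u(W) = 6 - 3 = 3)
H = -10 (H = (-3 - 1*3) - (6 - 2) = (-3 - 3) - 1*4 = -6 - 4 = -10)
a(S) = -10
√(((893 - 1*369) - 1*(-1621)) + a(u(-2))) = √(((893 - 1*369) - 1*(-1621)) - 10) = √(((893 - 369) + 1621) - 10) = √((524 + 1621) - 10) = √(2145 - 10) = √2135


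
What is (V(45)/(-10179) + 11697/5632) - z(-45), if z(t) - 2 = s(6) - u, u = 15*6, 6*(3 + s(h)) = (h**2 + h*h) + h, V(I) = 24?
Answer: 1530174193/19109376 ≈ 80.074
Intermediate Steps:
s(h) = -3 + h**2/3 + h/6 (s(h) = -3 + ((h**2 + h*h) + h)/6 = -3 + ((h**2 + h**2) + h)/6 = -3 + (2*h**2 + h)/6 = -3 + (h + 2*h**2)/6 = -3 + (h**2/3 + h/6) = -3 + h**2/3 + h/6)
u = 90
z(t) = -78 (z(t) = 2 + ((-3 + (1/3)*6**2 + (1/6)*6) - 1*90) = 2 + ((-3 + (1/3)*36 + 1) - 90) = 2 + ((-3 + 12 + 1) - 90) = 2 + (10 - 90) = 2 - 80 = -78)
(V(45)/(-10179) + 11697/5632) - z(-45) = (24/(-10179) + 11697/5632) - 1*(-78) = (24*(-1/10179) + 11697*(1/5632)) + 78 = (-8/3393 + 11697/5632) + 78 = 39642865/19109376 + 78 = 1530174193/19109376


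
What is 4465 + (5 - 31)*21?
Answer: 3919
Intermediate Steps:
4465 + (5 - 31)*21 = 4465 - 26*21 = 4465 - 546 = 3919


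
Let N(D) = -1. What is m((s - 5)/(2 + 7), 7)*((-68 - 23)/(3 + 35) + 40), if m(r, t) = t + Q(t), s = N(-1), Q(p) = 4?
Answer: 15719/38 ≈ 413.66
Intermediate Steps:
s = -1
m(r, t) = 4 + t (m(r, t) = t + 4 = 4 + t)
m((s - 5)/(2 + 7), 7)*((-68 - 23)/(3 + 35) + 40) = (4 + 7)*((-68 - 23)/(3 + 35) + 40) = 11*(-91/38 + 40) = 11*(1429/38) = 15719/38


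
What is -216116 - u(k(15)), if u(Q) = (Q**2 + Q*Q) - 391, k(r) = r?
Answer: -216175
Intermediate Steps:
u(Q) = -391 + 2*Q**2 (u(Q) = (Q**2 + Q**2) - 391 = 2*Q**2 - 391 = -391 + 2*Q**2)
-216116 - u(k(15)) = -216116 - (-391 + 2*15**2) = -216116 - (-391 + 2*225) = -216116 - (-391 + 450) = -216116 - 1*59 = -216116 - 59 = -216175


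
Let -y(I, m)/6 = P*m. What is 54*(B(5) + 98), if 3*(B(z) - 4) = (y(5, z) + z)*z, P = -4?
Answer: 16758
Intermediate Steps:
y(I, m) = 24*m (y(I, m) = -(-24)*m = 24*m)
B(z) = 4 + 25*z**2/3 (B(z) = 4 + ((24*z + z)*z)/3 = 4 + ((25*z)*z)/3 = 4 + (25*z**2)/3 = 4 + 25*z**2/3)
54*(B(5) + 98) = 54*((4 + (25/3)*5**2) + 98) = 54*((4 + (25/3)*25) + 98) = 54*((4 + 625/3) + 98) = 54*(637/3 + 98) = 54*(931/3) = 16758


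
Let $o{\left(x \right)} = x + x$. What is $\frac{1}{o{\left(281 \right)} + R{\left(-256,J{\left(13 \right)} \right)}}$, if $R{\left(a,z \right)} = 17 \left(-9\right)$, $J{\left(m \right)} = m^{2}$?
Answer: $\frac{1}{409} \approx 0.002445$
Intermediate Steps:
$R{\left(a,z \right)} = -153$
$o{\left(x \right)} = 2 x$
$\frac{1}{o{\left(281 \right)} + R{\left(-256,J{\left(13 \right)} \right)}} = \frac{1}{2 \cdot 281 - 153} = \frac{1}{562 - 153} = \frac{1}{409}$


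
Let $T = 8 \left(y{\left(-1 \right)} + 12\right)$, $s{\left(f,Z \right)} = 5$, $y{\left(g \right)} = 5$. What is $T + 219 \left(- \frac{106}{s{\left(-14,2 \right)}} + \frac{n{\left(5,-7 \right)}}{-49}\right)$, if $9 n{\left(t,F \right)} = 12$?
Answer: $- \frac{1105626}{245} \approx -4512.8$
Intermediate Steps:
$n{\left(t,F \right)} = \frac{4}{3}$ ($n{\left(t,F \right)} = \frac{1}{9} \cdot 12 = \frac{4}{3}$)
$T = 136$ ($T = 8 \left(5 + 12\right) = 8 \cdot 17 = 136$)
$T + 219 \left(- \frac{106}{s{\left(-14,2 \right)}} + \frac{n{\left(5,-7 \right)}}{-49}\right) = 136 + 219 \left(- \frac{106}{5} + \frac{4}{3 \left(-49\right)}\right) = 136 + 219 \left(\left(-106\right) \frac{1}{5} + \frac{4}{3} \left(- \frac{1}{49}\right)\right) = 136 + 219 \left(- \frac{106}{5} - \frac{4}{147}\right) = 136 + 219 \left(- \frac{15602}{735}\right) = 136 - \frac{1138946}{245} = - \frac{1105626}{245}$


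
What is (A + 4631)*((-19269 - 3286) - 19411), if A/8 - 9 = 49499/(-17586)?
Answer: -1727130999578/8793 ≈ -1.9642e+8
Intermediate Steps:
A = 435100/8793 (A = 72 + 8*(49499/(-17586)) = 72 + 8*(49499*(-1/17586)) = 72 + 8*(-49499/17586) = 72 - 197996/8793 = 435100/8793 ≈ 49.483)
(A + 4631)*((-19269 - 3286) - 19411) = (435100/8793 + 4631)*((-19269 - 3286) - 19411) = 41155483*(-22555 - 19411)/8793 = (41155483/8793)*(-41966) = -1727130999578/8793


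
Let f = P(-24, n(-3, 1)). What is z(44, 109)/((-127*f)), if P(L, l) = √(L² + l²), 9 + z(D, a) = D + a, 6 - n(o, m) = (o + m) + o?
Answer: -144*√697/88519 ≈ -0.042948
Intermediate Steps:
n(o, m) = 6 - m - 2*o (n(o, m) = 6 - ((o + m) + o) = 6 - ((m + o) + o) = 6 - (m + 2*o) = 6 + (-m - 2*o) = 6 - m - 2*o)
z(D, a) = -9 + D + a (z(D, a) = -9 + (D + a) = -9 + D + a)
f = √697 (f = √((-24)² + (6 - 1*1 - 2*(-3))²) = √(576 + (6 - 1 + 6)²) = √(576 + 11²) = √(576 + 121) = √697 ≈ 26.401)
z(44, 109)/((-127*f)) = (-9 + 44 + 109)/((-127*√697)) = 144*(-√697/88519) = -144*√697/88519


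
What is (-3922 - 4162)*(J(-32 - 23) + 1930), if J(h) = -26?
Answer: -15391936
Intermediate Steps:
(-3922 - 4162)*(J(-32 - 23) + 1930) = (-3922 - 4162)*(-26 + 1930) = -8084*1904 = -15391936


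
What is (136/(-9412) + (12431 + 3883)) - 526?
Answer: 37149130/2353 ≈ 15788.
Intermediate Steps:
(136/(-9412) + (12431 + 3883)) - 526 = (136*(-1/9412) + 16314) - 526 = (-34/2353 + 16314) - 526 = 38386808/2353 - 526 = 37149130/2353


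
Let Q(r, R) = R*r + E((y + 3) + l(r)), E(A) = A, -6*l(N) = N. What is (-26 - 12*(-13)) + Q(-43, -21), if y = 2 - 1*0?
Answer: 6271/6 ≈ 1045.2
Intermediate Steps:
l(N) = -N/6
y = 2 (y = 2 + 0 = 2)
Q(r, R) = 5 - r/6 + R*r (Q(r, R) = R*r + ((2 + 3) - r/6) = R*r + (5 - r/6) = 5 - r/6 + R*r)
(-26 - 12*(-13)) + Q(-43, -21) = (-26 - 12*(-13)) + (5 - 1/6*(-43) - 21*(-43)) = (-26 + 156) + (5 + 43/6 + 903) = 130 + 5491/6 = 6271/6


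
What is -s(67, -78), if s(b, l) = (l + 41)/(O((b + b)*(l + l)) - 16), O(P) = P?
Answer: -37/20920 ≈ -0.0017686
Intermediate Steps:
s(b, l) = (41 + l)/(-16 + 4*b*l) (s(b, l) = (l + 41)/((b + b)*(l + l) - 16) = (41 + l)/((2*b)*(2*l) - 16) = (41 + l)/(4*b*l - 16) = (41 + l)/(-16 + 4*b*l))
-s(67, -78) = -(41 - 78)/(4*(-4 + 67*(-78))) = -(-37)/(4*(-4 - 5226)) = -(-37)/(4*(-5230)) = -(-1)*(-37)/(4*5230) = -1*37/20920 = -37/20920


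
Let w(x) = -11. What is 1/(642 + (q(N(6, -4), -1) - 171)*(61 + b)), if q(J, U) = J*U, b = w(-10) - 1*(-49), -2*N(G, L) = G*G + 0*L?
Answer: -1/14505 ≈ -6.8942e-5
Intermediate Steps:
N(G, L) = -G²/2 (N(G, L) = -(G*G + 0*L)/2 = -(G² + 0)/2 = -G²/2)
b = 38 (b = -11 - 1*(-49) = -11 + 49 = 38)
1/(642 + (q(N(6, -4), -1) - 171)*(61 + b)) = 1/(642 + (-½*6²*(-1) - 171)*(61 + 38)) = 1/(642 + (-½*36*(-1) - 171)*99) = 1/(642 + (-18*(-1) - 171)*99) = 1/(642 + (18 - 171)*99) = 1/(642 - 153*99) = 1/(642 - 15147) = 1/(-14505) = -1/14505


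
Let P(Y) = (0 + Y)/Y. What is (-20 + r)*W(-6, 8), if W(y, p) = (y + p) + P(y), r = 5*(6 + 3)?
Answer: 75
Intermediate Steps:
P(Y) = 1 (P(Y) = Y/Y = 1)
r = 45 (r = 5*9 = 45)
W(y, p) = 1 + p + y (W(y, p) = (y + p) + 1 = (p + y) + 1 = 1 + p + y)
(-20 + r)*W(-6, 8) = (-20 + 45)*(1 + 8 - 6) = 25*3 = 75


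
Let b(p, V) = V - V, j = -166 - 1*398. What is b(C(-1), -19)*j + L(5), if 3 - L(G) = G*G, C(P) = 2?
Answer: -22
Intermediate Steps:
j = -564 (j = -166 - 398 = -564)
b(p, V) = 0
L(G) = 3 - G² (L(G) = 3 - G*G = 3 - G²)
b(C(-1), -19)*j + L(5) = 0*(-564) + (3 - 1*5²) = 0 + (3 - 1*25) = 0 + (3 - 25) = 0 - 22 = -22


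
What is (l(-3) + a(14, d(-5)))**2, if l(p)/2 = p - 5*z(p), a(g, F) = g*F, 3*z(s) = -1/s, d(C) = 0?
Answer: 4096/81 ≈ 50.568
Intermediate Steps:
z(s) = -1/(3*s) (z(s) = (-1/s)/3 = -1/(3*s))
a(g, F) = F*g
l(p) = 2*p + 10/(3*p) (l(p) = 2*(p - (-5)/(3*p)) = 2*(p + 5/(3*p)) = 2*p + 10/(3*p))
(l(-3) + a(14, d(-5)))**2 = ((2*(-3) + (10/3)/(-3)) + 0*14)**2 = ((-6 + (10/3)*(-1/3)) + 0)**2 = ((-6 - 10/9) + 0)**2 = (-64/9 + 0)**2 = (-64/9)**2 = 4096/81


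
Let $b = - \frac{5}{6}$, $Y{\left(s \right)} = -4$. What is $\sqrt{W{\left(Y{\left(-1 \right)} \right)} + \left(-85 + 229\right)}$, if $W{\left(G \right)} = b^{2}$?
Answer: $\frac{\sqrt{5209}}{6} \approx 12.029$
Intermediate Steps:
$b = - \frac{5}{6}$ ($b = \left(-5\right) \frac{1}{6} = - \frac{5}{6} \approx -0.83333$)
$W{\left(G \right)} = \frac{25}{36}$ ($W{\left(G \right)} = \left(- \frac{5}{6}\right)^{2} = \frac{25}{36}$)
$\sqrt{W{\left(Y{\left(-1 \right)} \right)} + \left(-85 + 229\right)} = \sqrt{\frac{25}{36} + \left(-85 + 229\right)} = \sqrt{\frac{25}{36} + 144} = \sqrt{\frac{5209}{36}} = \frac{\sqrt{5209}}{6}$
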